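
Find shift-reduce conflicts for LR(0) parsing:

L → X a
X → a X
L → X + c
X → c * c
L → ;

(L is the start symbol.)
No shift-reduce conflicts

Augment with L' → L and build the canonical LR(0) collection (I0 = CLOSURE({[L' → . L]}), then GOTO on every symbol after a dot until no new states appear). It has 12 states:
  I0: { [L → . ;], [L → . X + c], [L → . X a], [L' → . L], [X → . a X], [X → . c * c] }  — shift
  I1: { [L → ; .] }  — reduce
  I2: { [L' → L .] }  — accept
  I3: { [L → X . + c], [L → X . a] }  — shift
  I4: { [X → . a X], [X → . c * c], [X → a . X] }  — shift
  I5: { [X → c . * c] }  — shift
  I6: { [X → c * . c] }  — shift
  I7: { [X → c * c .] }  — reduce
  I8: { [X → a X .] }  — reduce
  I9: { [L → X + . c] }  — shift
  I10: { [L → X a .] }  — reduce
  I11: { [L → X + c .] }  — reduce

No state contains both a complete item and a shift item.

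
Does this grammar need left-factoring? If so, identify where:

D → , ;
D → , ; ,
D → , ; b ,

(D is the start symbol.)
Left-factoring is needed when two productions for the same non-terminal
share a common prefix on the right-hand side.

Productions for D:
  D → , ;
  D → , ; ,
  D → , ; b ,

Found common prefix ', ;' in productions for D

Answer: Yes, D has productions with common prefix ', ;'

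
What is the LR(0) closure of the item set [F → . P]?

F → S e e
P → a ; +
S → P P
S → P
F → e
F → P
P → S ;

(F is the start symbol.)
{ [F → . P], [P → . S ;], [P → . a ; +], [S → . P P], [S → . P] }

To compute CLOSURE, for each item [A → α.Bβ] where B is a non-terminal, add [B → .γ] for all productions B → γ; repeat for the newly added items until nothing changes.

Start with: [F → . P]
  [F → . P] has the dot before P: add [P → . a ; +], [P → . S ;]
  [P → . S ;] has the dot before S: add [S → . P P], [S → . P]
No further items can be added.

CLOSURE = { [F → . P], [P → . S ;], [P → . a ; +], [S → . P P], [S → . P] }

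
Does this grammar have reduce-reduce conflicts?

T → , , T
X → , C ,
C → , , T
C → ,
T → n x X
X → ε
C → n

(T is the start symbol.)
No reduce-reduce conflicts

A reduce-reduce conflict occurs when an LR(0) state has two complete items [A → α .] and [B → β .] — both call for a reduction, and with no lookahead the parser cannot choose between them.

Augment with T' → T and build the canonical LR(0) collection (I0 = CLOSURE({[T' → . T]}), then GOTO on every symbol after a dot until no new states appear). It has 15 states:
  I0: { [T → . , , T], [T → . n x X], [T' → . T] }  — shift
  I1: { [T → , . , T] }  — shift
  I2: { [T' → T .] }  — accept
  I3: { [T → n . x X] }  — shift
  I4: { [T → n x . X], [X → . , C ,], [X → .] }  — shift, reduce
  I5: { [C → . , , T], [C → . ,], [C → . n], [X → , . C ,] }  — shift
  I6: { [T → n x X .] }  — reduce
  I7: { [C → , . , T], [C → , .] }  — shift, reduce
  I8: { [X → , C . ,] }  — shift
  I9: { [C → n .] }  — reduce
  I10: { [X → , C , .] }  — reduce
  I11: { [C → , , . T], [T → . , , T], [T → . n x X] }  — shift
  I12: { [C → , , T .] }  — reduce
  I13: { [T → , , . T], [T → . , , T], [T → . n x X] }  — shift
  I14: { [T → , , T .] }  — reduce

No state contains more than one complete item.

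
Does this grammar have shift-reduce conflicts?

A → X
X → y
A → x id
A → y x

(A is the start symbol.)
Yes — I4: [X → y .] vs [A → y . x]

A shift-reduce conflict occurs when an LR(0) state has both:
  - a complete (reduce) item [A → α .] (dot at the end), and
  - a shift item [B → β . c γ] (dot before a terminal).

Augment with A' → A and build the canonical LR(0) collection (I0 = CLOSURE({[A' → . A]}), then GOTO on every symbol after a dot until no new states appear). It has 7 states:
  I0: { [A → . X], [A → . x id], [A → . y x], [A' → . A], [X → . y] }  — shift
  I1: { [A' → A .] }  — accept
  I2: { [A → X .] }  — reduce
  I3: { [A → x . id] }  — shift
  I4: { [A → y . x], [X → y .] }  — shift, reduce
  I5: { [A → y x .] }  — reduce
  I6: { [A → x id .] }  — reduce

I4 contains reduce item [X → y .] and shift item [A → y . x] — shift-reduce conflict.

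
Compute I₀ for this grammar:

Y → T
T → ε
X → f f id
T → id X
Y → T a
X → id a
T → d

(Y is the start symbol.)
First, augment the grammar with Y' → Y
I₀ = CLOSURE({ [Y' → . Y] }):
  [Y' → . Y] has the dot before Y: add [Y → . T], [Y → . T a]
  [Y → . T] has the dot before T: add [T → .], [T → . id X], [T → . d]
No further items can be added.

I₀ = { [T → . d], [T → . id X], [T → .], [Y → . T a], [Y → . T], [Y' → . Y] }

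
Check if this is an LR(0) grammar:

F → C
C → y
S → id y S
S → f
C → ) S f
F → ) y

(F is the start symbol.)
Yes, the grammar is LR(0)

Augment with F' → F and build the canonical LR(0) collection (I0 = CLOSURE({[F' → . F]}), then GOTO on every symbol after a dot until no new states appear). It has 12 states:
  I0: { [C → . ) S f], [C → . y], [F → . ) y], [F → . C], [F' → . F] }  — shift
  I1: { [C → ) . S f], [F → ) . y], [S → . f], [S → . id y S] }  — shift
  I2: { [F → C .] }  — reduce
  I3: { [F' → F .] }  — accept
  I4: { [C → y .] }  — reduce
  I5: { [C → ) S . f] }  — shift
  I6: { [S → f .] }  — reduce
  I7: { [S → id . y S] }  — shift
  I8: { [F → ) y .] }  — reduce
  I9: { [S → . f], [S → . id y S], [S → id y . S] }  — shift
  I10: { [S → id y S .] }  — reduce
  I11: { [C → ) S f .] }  — reduce

Every state is either a pure shift/goto state or contains exactly one complete item and nothing to shift — no conflicts. The grammar is LR(0).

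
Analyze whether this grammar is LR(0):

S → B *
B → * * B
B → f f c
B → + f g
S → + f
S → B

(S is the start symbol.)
Augment with S' → S and build the canonical LR(0) collection (I0 = CLOSURE({[S' → . S]}), then GOTO on every symbol after a dot until no new states appear). It has 15 states:
  I0: { [B → . * * B], [B → . + f g], [B → . f f c], [S → . + f], [S → . B *], [S → . B], [S' → . S] }  — shift
  I1: { [B → * . * B] }  — shift
  I2: { [B → + . f g], [S → + . f] }  — shift
  I3: { [S → B . *], [S → B .] }  — shift, reduce
  I4: { [S' → S .] }  — accept
  I5: { [B → f . f c] }  — shift
  I6: { [B → f f . c] }  — shift
  I7: { [B → f f c .] }  — reduce
  I8: { [S → B * .] }  — reduce
  I9: { [B → + f . g], [S → + f .] }  — shift, reduce
  I10: { [B → + f g .] }  — reduce
  I11: { [B → * * . B], [B → . * * B], [B → . + f g], [B → . f f c] }  — shift
  I12: { [B → + . f g] }  — shift
  I13: { [B → * * B .] }  — reduce
  I14: { [B → + f . g] }  — shift

Conflict in state I3:
  Shift-reduce conflict between [S → B .] and [S → B . *]
So the grammar is NOT LR(0).

Answer: No. Shift-reduce conflict between [S → B .] and [S → B . *]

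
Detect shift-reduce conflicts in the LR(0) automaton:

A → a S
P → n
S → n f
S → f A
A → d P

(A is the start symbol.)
Augment with A' → A and build the canonical LR(0) collection (I0 = CLOSURE({[A' → . A]}), then GOTO on every symbol after a dot until no new states appear). It has 11 states:
  I0: { [A → . a S], [A → . d P], [A' → . A] }  — shift
  I1: { [A' → A .] }  — accept
  I2: { [A → a . S], [S → . f A], [S → . n f] }  — shift
  I3: { [A → d . P], [P → . n] }  — shift
  I4: { [A → d P .] }  — reduce
  I5: { [P → n .] }  — reduce
  I6: { [A → a S .] }  — reduce
  I7: { [A → . a S], [A → . d P], [S → f . A] }  — shift
  I8: { [S → n . f] }  — shift
  I9: { [S → n f .] }  — reduce
  I10: { [S → f A .] }  — reduce

No state contains both a complete item and a shift item.

Answer: No shift-reduce conflicts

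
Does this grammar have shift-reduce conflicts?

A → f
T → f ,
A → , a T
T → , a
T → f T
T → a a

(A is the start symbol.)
Yes — I9: [T → f , .] vs [T → , . a]

A shift-reduce conflict occurs when an LR(0) state has both:
  - a complete (reduce) item [A → α .] (dot at the end), and
  - a shift item [B → β . c γ] (dot before a terminal).

Augment with A' → A and build the canonical LR(0) collection (I0 = CLOSURE({[A' → . A]}), then GOTO on every symbol after a dot until no new states appear). It has 13 states:
  I0: { [A → . , a T], [A → . f], [A' → . A] }  — shift
  I1: { [A → , . a T] }  — shift
  I2: { [A' → A .] }  — accept
  I3: { [A → f .] }  — reduce
  I4: { [A → , a . T], [T → . , a], [T → . a a], [T → . f ,], [T → . f T] }  — shift
  I5: { [T → , . a] }  — shift
  I6: { [A → , a T .] }  — reduce
  I7: { [T → a . a] }  — shift
  I8: { [T → . , a], [T → . a a], [T → . f ,], [T → . f T], [T → f . ,], [T → f . T] }  — shift
  I9: { [T → , . a], [T → f , .] }  — shift, reduce
  I10: { [T → f T .] }  — reduce
  I11: { [T → , a .] }  — reduce
  I12: { [T → a a .] }  — reduce

I9 contains reduce item [T → f , .] and shift item [T → , . a] — shift-reduce conflict.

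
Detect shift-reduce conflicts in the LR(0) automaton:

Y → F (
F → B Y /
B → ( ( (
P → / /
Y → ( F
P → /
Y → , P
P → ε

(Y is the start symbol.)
A shift-reduce conflict occurs when an LR(0) state has both:
  - a complete (reduce) item [A → α .] (dot at the end), and
  - a shift item [B → β . c γ] (dot before a terminal).

Augment with Y' → Y and build the canonical LR(0) collection (I0 = CLOSURE({[Y' → . Y]}), then GOTO on every symbol after a dot until no new states appear). It has 16 states:
  I0: { [B → . ( ( (], [F → . B Y /], [Y → . ( F], [Y → . , P], [Y → . F (], [Y' → . Y] }  — shift
  I1: { [B → ( . ( (], [B → . ( ( (], [F → . B Y /], [Y → ( . F] }  — shift
  I2: { [P → . / /], [P → . /], [P → .], [Y → , . P] }  — shift, reduce
  I3: { [B → . ( ( (], [F → . B Y /], [F → B . Y /], [Y → . ( F], [Y → . , P], [Y → . F (] }  — shift
  I4: { [Y → F . (] }  — shift
  I5: { [Y' → Y .] }  — accept
  I6: { [Y → F ( .] }  — reduce
  I7: { [F → B Y . /] }  — shift
  I8: { [F → B Y / .] }  — reduce
  I9: { [P → / . /], [P → / .] }  — shift, reduce
  I10: { [Y → , P .] }  — reduce
  I11: { [P → / / .] }  — reduce
  I12: { [B → ( ( . (], [B → ( . ( (] }  — shift
  I13: { [Y → ( F .] }  — reduce
  I14: { [B → ( ( ( .], [B → ( ( . (] }  — shift, reduce
  I15: { [B → ( ( ( .] }  — reduce

I2 contains reduce item [P → .] and shift items [P → . /], [P → . / /] — shift-reduce conflict.
I9 contains reduce item [P → / .] and shift item [P → / . /] — shift-reduce conflict.
I14 contains reduce item [B → ( ( ( .] and shift item [B → ( ( . (] — shift-reduce conflict.

Answer: Yes — I2: [P → .] vs [P → . /]; I9: [P → / .] vs [P → / . /]; I14: [B → ( ( ( .] vs [B → ( ( . (]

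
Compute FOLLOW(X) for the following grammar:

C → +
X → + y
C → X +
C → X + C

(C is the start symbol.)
To compute FOLLOW(X), find every occurrence of X on a right-hand side N → α X β: add FIRST(β) \ {ε}, and if β is empty or nullable also add FOLLOW(N). Iterate to a fixed point.

In C → X +: X is followed by '+', add FIRST('+') \ {ε} = { '+' }
In C → X + C: X is followed by '+' C, add FIRST('+' C) \ {ε} = { '+' }

Taking the union: FOLLOW(X) = { '+' }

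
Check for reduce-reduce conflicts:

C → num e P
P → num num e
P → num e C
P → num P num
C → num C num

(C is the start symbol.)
No reduce-reduce conflicts

Augment with C' → C and build the canonical LR(0) collection (I0 = CLOSURE({[C' → . C]}), then GOTO on every symbol after a dot until no new states appear). It has 14 states:
  I0: { [C → . num C num], [C → . num e P], [C' → . C] }  — shift
  I1: { [C' → C .] }  — accept
  I2: { [C → . num C num], [C → . num e P], [C → num . C num], [C → num . e P] }  — shift
  I3: { [C → num C . num] }  — shift
  I4: { [C → num e . P], [P → . num P num], [P → . num e C], [P → . num num e] }  — shift
  I5: { [C → num e P .] }  — reduce
  I6: { [P → . num P num], [P → . num e C], [P → . num num e], [P → num . P num], [P → num . e C], [P → num . num e] }  — shift
  I7: { [P → num P . num] }  — shift
  I8: { [C → . num C num], [C → . num e P], [P → num e . C] }  — shift
  I9: { [P → . num P num], [P → . num e C], [P → . num num e], [P → num . P num], [P → num . e C], [P → num . num e], [P → num num . e] }  — shift
  I10: { [C → . num C num], [C → . num e P], [P → num e . C], [P → num num e .] }  — shift, reduce
  I11: { [P → num e C .] }  — reduce
  I12: { [P → num P num .] }  — reduce
  I13: { [C → num C num .] }  — reduce

No state contains more than one complete item.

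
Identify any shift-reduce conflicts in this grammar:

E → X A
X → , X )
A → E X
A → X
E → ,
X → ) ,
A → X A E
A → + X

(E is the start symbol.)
A shift-reduce conflict occurs when an LR(0) state has both:
  - a complete (reduce) item [A → α .] (dot at the end), and
  - a shift item [B → β . c γ] (dot before a terminal).

Augment with E' → E and build the canonical LR(0) collection (I0 = CLOSURE({[E' → . E]}), then GOTO on every symbol after a dot until no new states appear). It has 17 states:
  I0: { [E → . ,], [E → . X A], [E' → . E], [X → . ) ,], [X → . , X )] }  — shift
  I1: { [X → ) . ,] }  — shift
  I2: { [E → , .], [X → , . X )], [X → . ) ,], [X → . , X )] }  — shift, reduce
  I3: { [E' → E .] }  — accept
  I4: { [A → . + X], [A → . E X], [A → . X A E], [A → . X], [E → . ,], [E → . X A], [E → X . A], [X → . ) ,], [X → . , X )] }  — shift
  I5: { [A → + . X], [X → . ) ,], [X → . , X )] }  — shift
  I6: { [E → X A .] }  — reduce
  I7: { [A → E . X], [X → . ) ,], [X → . , X )] }  — shift
  I8: { [A → . + X], [A → . E X], [A → . X A E], [A → . X], [A → X . A E], [A → X .], [E → . ,], [E → . X A], [E → X . A], [X → . ) ,], [X → . , X )] }  — shift, reduce
  I9: { [A → X A . E], [E → . ,], [E → . X A], [E → X A .], [X → . ) ,], [X → . , X )] }  — shift, reduce
  I10: { [A → X A E .] }  — reduce
  I11: { [X → , . X )], [X → . ) ,], [X → . , X )] }  — shift
  I12: { [A → E X .] }  — reduce
  I13: { [X → , X . )] }  — shift
  I14: { [X → , X ) .] }  — reduce
  I15: { [A → + X .] }  — reduce
  I16: { [X → ) , .] }  — reduce

I2 contains reduce item [E → , .] and shift items [X → . ) ,], [X → . , X )] — shift-reduce conflict.
I8 contains reduce item [A → X .] and shift items [A → . + X], [E → . ,], [X → . ) ,], [X → . , X )] — shift-reduce conflict.
I9 contains reduce item [E → X A .] and shift items [E → . ,], [X → . ) ,], [X → . , X )] — shift-reduce conflict.

Answer: Yes — I2: [E → , .] vs [X → . ) ,]; I8: [A → X .] vs [A → . + X]; I9: [E → X A .] vs [E → . ,]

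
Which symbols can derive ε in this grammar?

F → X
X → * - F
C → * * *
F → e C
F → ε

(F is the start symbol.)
{ 'F' }

A non-terminal is nullable if it can derive ε (the empty string): either it has an ε-production, or it has a production whose right-hand side consists entirely of nullable non-terminals.

ε-productions: F → ε
So F is immediately nullable.
No further non-terminal can be added: every production for the remaining non-terminals contains a terminal or a non-nullable non-terminal.
Nullable = { 'F' }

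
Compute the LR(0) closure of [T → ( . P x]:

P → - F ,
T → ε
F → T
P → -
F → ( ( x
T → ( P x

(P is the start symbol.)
{ [P → . - F ,], [P → . -], [T → ( . P x] }

Start with: [T → ( . P x]
  [T → ( . P x] has the dot before P: add [P → . - F ,], [P → . -]
No further items can be added.

CLOSURE = { [P → . - F ,], [P → . -], [T → ( . P x] }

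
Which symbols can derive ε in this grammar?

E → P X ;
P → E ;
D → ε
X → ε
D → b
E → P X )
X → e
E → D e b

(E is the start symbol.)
ε-productions: D → ε, X → ε
So D, X are immediately nullable.
No further non-terminal can be added: every production for the remaining non-terminals contains a terminal or a non-nullable non-terminal.
Nullable = { 'D', 'X' }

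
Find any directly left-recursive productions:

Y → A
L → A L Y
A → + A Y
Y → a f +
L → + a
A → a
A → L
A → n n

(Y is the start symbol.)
No direct left recursion

Direct left recursion occurs when N → N α for some non-terminal N (the right-hand side begins with the left-hand side itself).

Y → A: starts with A
L → A L Y: starts with A
A → + A Y: starts with '+'
Y → a f +: starts with a
L → + a: starts with '+'
A → a: starts with a
A → L: starts with L
A → n n: starts with n

No direct left recursion found.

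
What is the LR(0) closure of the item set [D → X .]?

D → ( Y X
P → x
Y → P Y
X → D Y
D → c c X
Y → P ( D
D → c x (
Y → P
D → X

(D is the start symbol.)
{ [D → X .] }

To compute CLOSURE, for each item [A → α.Bβ] where B is a non-terminal, add [B → .γ] for all productions B → γ; repeat for the newly added items until nothing changes.

Start with: [D → X .]
The dot is at the end, so nothing is added.

CLOSURE = { [D → X .] }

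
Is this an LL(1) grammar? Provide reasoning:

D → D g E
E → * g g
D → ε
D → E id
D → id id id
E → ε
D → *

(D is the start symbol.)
A grammar is LL(1) if for each non-terminal N with multiple productions, the predict sets of those productions are pairwise disjoint, where PREDICT(N → α) = (FIRST(α) \ {ε}) ∪ (FOLLOW(N) if α ⇒* ε).

Relevant sets:
  FIRST(D) = { '*', 'g', 'id', ε }
  FIRST(E) = { '*', ε }
  FOLLOW(D) = { $, 'g' }
  FOLLOW(E) = { $, 'g', 'id' }

For D:
  PREDICT(D → D g E) = { '*', 'g', 'id' }
  PREDICT(D → ε) = { $, 'g' }
  PREDICT(D → E id) = { '*', 'id' }
  PREDICT(D → id id id) = { 'id' }
  PREDICT(D → '*') = { '*' }
For E:
  PREDICT(E → '*' g g) = { '*' }
  PREDICT(E → ε) = { $, 'g', 'id' }

Conflict found: Predict set conflict for D: { 'g' }
The grammar is NOT LL(1).

Answer: No. Predict set conflict for D: { 'g' }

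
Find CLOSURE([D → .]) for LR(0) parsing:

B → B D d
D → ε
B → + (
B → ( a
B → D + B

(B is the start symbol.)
{ [D → .] }

Start with: [D → .]
The dot is at the end, so nothing is added.

CLOSURE = { [D → .] }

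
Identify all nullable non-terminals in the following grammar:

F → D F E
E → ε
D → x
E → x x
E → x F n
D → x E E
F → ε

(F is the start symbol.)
{ 'E', 'F' }

ε-productions: E → ε, F → ε
So E, F are immediately nullable.
No further non-terminal can be added: every production for the remaining non-terminals contains a terminal or a non-nullable non-terminal.
Nullable = { 'E', 'F' }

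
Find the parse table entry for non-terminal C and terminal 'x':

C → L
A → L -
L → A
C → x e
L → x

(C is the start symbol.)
C → L, C → x e

To find M[C, 'x'], we find productions for C where 'x' is in the predict set (PREDICT(N → α) = (FIRST(α) \ {ε}) ∪ (FOLLOW(N) if α ⇒* ε)).

Relevant sets:
  FIRST(L) = { 'x' }

C → L: PREDICT = { 'x' }
  'x' is in predict set, so this production goes in M[C, 'x']
C → x e: PREDICT = { 'x' }
  'x' is in predict set, so this production goes in M[C, 'x']

M[C, 'x'] = C → L, C → x e  (a multiply-defined cell — the grammar is not LL(1))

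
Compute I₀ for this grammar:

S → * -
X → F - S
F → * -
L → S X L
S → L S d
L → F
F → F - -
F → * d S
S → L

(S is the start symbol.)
{ [F → . * -], [F → . * d S], [F → . F - -], [L → . F], [L → . S X L], [S → . * -], [S → . L S d], [S → . L], [S' → . S] }

First, augment the grammar with S' → S
I₀ = CLOSURE({ [S' → . S] }):
  [S' → . S] has the dot before S: add [S → . * -], [S → . L S d], [S → . L]
  [S → . L S d] has the dot before L: add [L → . S X L], [L → . F]
  [L → . F] has the dot before F: add [F → . * -], [F → . F - -], [F → . * d S]
No further items can be added.

I₀ = { [F → . * -], [F → . * d S], [F → . F - -], [L → . F], [L → . S X L], [S → . * -], [S → . L S d], [S → . L], [S' → . S] }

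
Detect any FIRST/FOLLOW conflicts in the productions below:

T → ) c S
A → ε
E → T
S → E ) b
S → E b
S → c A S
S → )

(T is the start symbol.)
No FIRST/FOLLOW conflicts.

A FIRST/FOLLOW conflict occurs when a non-terminal N has a nullable alternative N → β (β ⇒* ε) and another alternative N → α with FIRST(α) ∩ FOLLOW(N) ≠ ∅: on such a lookahead the parser cannot decide between expanding α and letting N vanish via β.

Nullable non-terminals: A.
A has a nullable alternative but only one production, so nothing to check.

E, S, T have no nullable alternative, so no FIRST/FOLLOW check is needed there.

No FIRST/FOLLOW conflicts found.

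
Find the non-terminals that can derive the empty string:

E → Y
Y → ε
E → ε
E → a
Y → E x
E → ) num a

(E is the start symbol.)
A non-terminal is nullable if it can derive ε (the empty string): either it has an ε-production, or it has a production whose right-hand side consists entirely of nullable non-terminals.

ε-productions: Y → ε, E → ε
So Y, E are immediately nullable.
Every non-terminal is now nullable.
Nullable = { 'E', 'Y' }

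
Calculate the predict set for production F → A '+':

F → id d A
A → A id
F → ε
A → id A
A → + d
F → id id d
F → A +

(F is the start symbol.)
PREDICT(F → A '+') = (FIRST(RHS) \ {ε}) ∪ (FOLLOW(F) if ε ∈ FIRST(RHS), i.e. RHS ⇒* ε)
FIRST(A) = { '+', 'id' }
FIRST(A '+') = { '+', 'id' }
ε ∉ FIRST(A '+'), so FOLLOW(F) is not added.
PREDICT(F → A '+') = { '+', 'id' }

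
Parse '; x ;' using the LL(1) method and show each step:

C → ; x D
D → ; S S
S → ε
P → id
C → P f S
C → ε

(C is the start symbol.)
LL(1) parsing maintains a stack (initially the start symbol over $) and the input. At each step: if the stack top is a terminal, match it against the current input token; if it is a non-terminal N, replace it with the RHS of M[N, lookahead] (the unique production whose predict set contains the lookahead).

Stack is shown with the top on the left.

Stack    Input    Action
------------------------
C $      ; x ; $  output C → ; x D
; x D $  ; x ; $  match ';'
x D $    x ; $    match 'x'
D $      ; $      output D → ; S S
; S S $  ; $      match ';'
S S $    $        output S → ε
S $      $        output S → ε
$        $        accept

The string is accepted.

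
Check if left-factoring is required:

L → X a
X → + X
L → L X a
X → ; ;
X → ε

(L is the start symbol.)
Left-factoring is needed when two productions for the same non-terminal
share a common prefix on the right-hand side.

Productions for L:
  L → X a
  L → L X a
Productions for X:
  X → + X
  X → ; ;
  X → ε

No common prefixes found.

Answer: No, left-factoring is not needed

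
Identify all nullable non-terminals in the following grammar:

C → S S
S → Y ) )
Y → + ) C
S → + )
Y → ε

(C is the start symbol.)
A non-terminal is nullable if it can derive ε (the empty string): either it has an ε-production, or it has a production whose right-hand side consists entirely of nullable non-terminals.

ε-productions: Y → ε
So Y is immediately nullable.
No further non-terminal can be added: every production for the remaining non-terminals contains a terminal or a non-nullable non-terminal.
Nullable = { 'Y' }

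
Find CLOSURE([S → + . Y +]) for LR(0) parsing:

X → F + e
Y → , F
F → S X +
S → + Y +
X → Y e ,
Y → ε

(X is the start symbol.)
{ [S → + . Y +], [Y → . , F], [Y → .] }

To compute CLOSURE, for each item [A → α.Bβ] where B is a non-terminal, add [B → .γ] for all productions B → γ; repeat for the newly added items until nothing changes.

Start with: [S → + . Y +]
  [S → + . Y +] has the dot before Y: add [Y → . , F], [Y → .]
No further items can be added.

CLOSURE = { [S → + . Y +], [Y → . , F], [Y → .] }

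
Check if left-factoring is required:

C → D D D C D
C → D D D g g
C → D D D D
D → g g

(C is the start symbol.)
Left-factoring is needed when two productions for the same non-terminal
share a common prefix on the right-hand side.

Productions for C:
  C → D D D C D
  C → D D D g g
  C → D D D D

Found common prefix 'D D D' in productions for C

Answer: Yes, C has productions with common prefix 'D D D'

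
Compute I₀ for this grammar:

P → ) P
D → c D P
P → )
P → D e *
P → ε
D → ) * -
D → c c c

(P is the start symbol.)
First, augment the grammar with P' → P
I₀ = CLOSURE({ [P' → . P] }):
  [P' → . P] has the dot before P: add [P → . ) P], [P → . )], [P → . D e *], [P → .]
  [P → . D e *] has the dot before D: add [D → . c D P], [D → . ) * -], [D → . c c c]
No further items can be added.

I₀ = { [D → . ) * -], [D → . c D P], [D → . c c c], [P → . ) P], [P → . )], [P → . D e *], [P → .], [P' → . P] }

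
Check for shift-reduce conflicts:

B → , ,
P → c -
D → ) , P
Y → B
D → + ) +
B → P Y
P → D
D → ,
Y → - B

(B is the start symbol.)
Yes — I3: [D → , .] vs [B → , . ,]

A shift-reduce conflict occurs when an LR(0) state has both:
  - a complete (reduce) item [A → α .] (dot at the end), and
  - a shift item [B → β . c γ] (dot before a terminal).

Augment with B' → B and build the canonical LR(0) collection (I0 = CLOSURE({[B' → . B]}), then GOTO on every symbol after a dot until no new states appear). It has 19 states:
  I0: { [B → . , ,], [B → . P Y], [B' → . B], [D → . ) , P], [D → . + ) +], [D → . ,], [P → . D], [P → . c -] }  — shift
  I1: { [D → ) . , P] }  — shift
  I2: { [D → + . ) +] }  — shift
  I3: { [B → , . ,], [D → , .] }  — shift, reduce
  I4: { [B' → B .] }  — accept
  I5: { [P → D .] }  — reduce
  I6: { [B → . , ,], [B → . P Y], [B → P . Y], [D → . ) , P], [D → . + ) +], [D → . ,], [P → . D], [P → . c -], [Y → . - B], [Y → . B] }  — shift
  I7: { [P → c . -] }  — shift
  I8: { [P → c - .] }  — reduce
  I9: { [B → . , ,], [B → . P Y], [D → . ) , P], [D → . + ) +], [D → . ,], [P → . D], [P → . c -], [Y → - . B] }  — shift
  I10: { [Y → B .] }  — reduce
  I11: { [B → P Y .] }  — reduce
  I12: { [Y → - B .] }  — reduce
  I13: { [B → , , .] }  — reduce
  I14: { [D → + ) . +] }  — shift
  I15: { [D → + ) + .] }  — reduce
  I16: { [D → ) , . P], [D → . ) , P], [D → . + ) +], [D → . ,], [P → . D], [P → . c -] }  — shift
  I17: { [D → , .] }  — reduce
  I18: { [D → ) , P .] }  — reduce

I3 contains reduce item [D → , .] and shift item [B → , . ,] — shift-reduce conflict.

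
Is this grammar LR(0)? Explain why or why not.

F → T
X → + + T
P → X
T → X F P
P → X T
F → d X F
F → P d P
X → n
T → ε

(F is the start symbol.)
A grammar is LR(0) if no state in the canonical LR(0) collection has:
  - both a shift item (dot before a terminal) and a complete item (shift-reduce conflict), or
  - two or more complete items (reduce-reduce conflict; the accept item [F' → F .] counts as a complete item here).

Augment with F' → F and build the canonical LR(0) collection (I0 = CLOSURE({[F' → . F]}), then GOTO on every symbol after a dot until no new states appear). It has 20 states:
  I0: { [F → . P d P], [F → . T], [F → . d X F], [F' → . F], [P → . X T], [P → . X], [T → . X F P], [T → .], [X → . + + T], [X → . n] }  — shift, reduce
  I1: { [X → + . + T] }  — shift
  I2: { [F' → F .] }  — accept
  I3: { [F → P . d P] }  — shift
  I4: { [F → T .] }  — reduce
  I5: { [F → . P d P], [F → . T], [F → . d X F], [P → . X T], [P → . X], [P → X . T], [P → X .], [T → . X F P], [T → .], [T → X . F P], [X → . + + T], [X → . n] }  — shift, 2 reduces
  I6: { [F → d . X F], [X → . + + T], [X → . n] }  — shift
  I7: { [X → n .] }  — reduce
  I8: { [F → . P d P], [F → . T], [F → . d X F], [F → d X . F], [P → . X T], [P → . X], [T → . X F P], [T → .], [X → . + + T], [X → . n] }  — shift, reduce
  I9: { [F → d X F .] }  — reduce
  I10: { [P → . X T], [P → . X], [T → X F . P], [X → . + + T], [X → . n] }  — shift
  I11: { [F → T .], [P → X T .] }  — 2 reduces
  I12: { [T → X F P .] }  — reduce
  I13: { [P → X . T], [P → X .], [T → . X F P], [T → .], [X → . + + T], [X → . n] }  — shift, 2 reduces
  I14: { [P → X T .] }  — reduce
  I15: { [F → . P d P], [F → . T], [F → . d X F], [P → . X T], [P → . X], [T → . X F P], [T → .], [T → X . F P], [X → . + + T], [X → . n] }  — shift, reduce
  I16: { [F → P d . P], [P → . X T], [P → . X], [X → . + + T], [X → . n] }  — shift
  I17: { [F → P d P .] }  — reduce
  I18: { [T → . X F P], [T → .], [X → + + . T], [X → . + + T], [X → . n] }  — shift, reduce
  I19: { [X → + + T .] }  — reduce

Conflict in state I0:
  Shift-reduce conflict between [T → .] and [F → . d X F]
So the grammar is NOT LR(0).

Answer: No. Shift-reduce conflict between [T → .] and [F → . d X F]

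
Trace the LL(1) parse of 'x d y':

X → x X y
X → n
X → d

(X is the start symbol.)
LL(1) parsing maintains a stack (initially the start symbol over $) and the input. At each step: if the stack top is a terminal, match it against the current input token; if it is a non-terminal N, replace it with the RHS of M[N, lookahead] (the unique production whose predict set contains the lookahead).

Stack is shown with the top on the left.

Stack    Input    Action
------------------------
X $      x d y $  output X → x X y
x X y $  x d y $  match 'x'
X y $    d y $    output X → d
d y $    d y $    match 'd'
y $      y $      match 'y'
$        $        accept

The string is accepted.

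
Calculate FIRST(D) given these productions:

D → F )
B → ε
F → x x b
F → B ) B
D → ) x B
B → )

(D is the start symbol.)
FIRST sets of the other non-terminals involved (by the same procedure, iterated to a fixed point):
  FIRST(F) = { ')', 'x' }

From D → F ):
  - F is a non-terminal: add FIRST(F) \ {ε} = { ')', 'x' }
    F is not nullable, so stop
From D → ) x B:
  - ')' is a terminal: add ')' and stop

Collecting: FIRST(D) = { ')', 'x' }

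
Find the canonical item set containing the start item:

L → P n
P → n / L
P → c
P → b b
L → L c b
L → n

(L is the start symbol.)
First, augment the grammar with L' → L
I₀ = CLOSURE({ [L' → . L] }):
  [L' → . L] has the dot before L: add [L → . P n], [L → . L c b], [L → . n]
  [L → . P n] has the dot before P: add [P → . n / L], [P → . c], [P → . b b]
No further items can be added.

I₀ = { [L → . L c b], [L → . P n], [L → . n], [L' → . L], [P → . b b], [P → . c], [P → . n / L] }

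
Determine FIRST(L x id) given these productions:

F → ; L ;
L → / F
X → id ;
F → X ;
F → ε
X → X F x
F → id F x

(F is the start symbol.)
{ '/' }

FIRST sets of the non-terminals involved (from the grammar, by fixed-point iteration):
  FIRST(L) = { '/' }

To compute FIRST(L x id), process the symbols left to right:
Symbol L is a non-terminal. Add FIRST(L) \ {ε} = { '/' }
L is not nullable (ε ∉ FIRST(L)), so stop here.
FIRST(L x id) = { '/' }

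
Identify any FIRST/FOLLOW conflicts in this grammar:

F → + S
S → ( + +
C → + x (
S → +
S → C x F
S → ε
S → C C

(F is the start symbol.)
A FIRST/FOLLOW conflict occurs when a non-terminal N has a nullable alternative N → β (β ⇒* ε) and another alternative N → α with FIRST(α) ∩ FOLLOW(N) ≠ ∅: on such a lookahead the parser cannot decide between expanding α and letting N vanish via β.

Nullable non-terminals: S.
FIRST sets used below: FIRST(C) = { '+' }

S: nullable alternative(s) S → ε; FOLLOW(S) = { $ }
  S → ( + +: FIRST \ {ε} = { '(' } — disjoint from FOLLOW(S)
  S → +: FIRST \ {ε} = { '+' } — disjoint from FOLLOW(S)
  S → C x F: FIRST \ {ε} = { '+' } — disjoint from FOLLOW(S)
  S → ε: FIRST \ {ε} = { } — this is the only nullable alternative, skip
  S → C C: FIRST \ {ε} = { '+' } — disjoint from FOLLOW(S)

C, F have no nullable alternative, so no FIRST/FOLLOW check is needed there.

No FIRST/FOLLOW conflicts found.

Answer: No FIRST/FOLLOW conflicts.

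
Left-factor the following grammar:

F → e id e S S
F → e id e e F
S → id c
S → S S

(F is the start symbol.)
F → e id e F'
F' → S S
F' → e F
S → id c
S → S S

Left-factoring transforms A → αβ₁ | αβ₂ into A → αA' and A' → β₁ | β₂
(α is the longest common prefix among the alternatives). Repeat until
no nonterminal has two alternatives with a common prefix.

Round 1: F has alternatives sharing prefix 'e id e'. Introduce F': F → e id e F'
  Add: F' → S S
  Add: F' → e F

No remaining common prefixes — done.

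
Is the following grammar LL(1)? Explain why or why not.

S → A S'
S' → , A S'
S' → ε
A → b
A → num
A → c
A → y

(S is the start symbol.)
Relevant sets:
  FOLLOW(S') = { $ }

For S':
  PREDICT(S' → ',' A S') = { ',' }
  PREDICT(S' → ε) = { $ }
For A:
  PREDICT(A → b) = { 'b' }
  PREDICT(A → num) = { 'num' }
  PREDICT(A → c) = { 'c' }
  PREDICT(A → y) = { 'y' }
S has a single production, so nothing to check there.

All predict sets are disjoint. The grammar IS LL(1).

Answer: Yes, the grammar is LL(1).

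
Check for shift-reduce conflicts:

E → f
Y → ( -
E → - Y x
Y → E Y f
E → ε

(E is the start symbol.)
Augment with E' → E and build the canonical LR(0) collection (I0 = CLOSURE({[E' → . E]}), then GOTO on every symbol after a dot until no new states appear). It has 11 states:
  I0: { [E → . - Y x], [E → . f], [E → .], [E' → . E] }  — shift, reduce
  I1: { [E → - . Y x], [E → . - Y x], [E → . f], [E → .], [Y → . ( -], [Y → . E Y f] }  — shift, reduce
  I2: { [E' → E .] }  — accept
  I3: { [E → f .] }  — reduce
  I4: { [Y → ( . -] }  — shift
  I5: { [E → . - Y x], [E → . f], [E → .], [Y → . ( -], [Y → . E Y f], [Y → E . Y f] }  — shift, reduce
  I6: { [E → - Y . x] }  — shift
  I7: { [E → - Y x .] }  — reduce
  I8: { [Y → E Y . f] }  — shift
  I9: { [Y → E Y f .] }  — reduce
  I10: { [Y → ( - .] }  — reduce

I0 contains reduce item [E → .] and shift items [E → . - Y x], [E → . f] — shift-reduce conflict.
I1 contains reduce item [E → .] and shift items [E → . - Y x], [E → . f], [Y → . ( -] — shift-reduce conflict.
I5 contains reduce item [E → .] and shift items [E → . - Y x], [E → . f], [Y → . ( -] — shift-reduce conflict.

Answer: Yes — I0: [E → .] vs [E → . - Y x]; I1: [E → .] vs [E → . - Y x]; I5: [E → .] vs [E → . - Y x]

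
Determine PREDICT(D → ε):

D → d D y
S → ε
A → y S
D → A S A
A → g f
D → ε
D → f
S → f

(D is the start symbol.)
PREDICT(D → ε) = (FIRST(RHS) \ {ε}) ∪ (FOLLOW(D) if ε ∈ FIRST(RHS), i.e. RHS ⇒* ε)
The right-hand side is ε (FIRST(ε) = { ε }), so the predict set is FOLLOW(D) = { $, 'y' }
PREDICT(D → ε) = { $, 'y' }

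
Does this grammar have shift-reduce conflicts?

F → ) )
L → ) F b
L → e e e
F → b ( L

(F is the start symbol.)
Augment with F' → F and build the canonical LR(0) collection (I0 = CLOSURE({[F' → . F]}), then GOTO on every symbol after a dot until no new states appear). It has 13 states:
  I0: { [F → . ) )], [F → . b ( L], [F' → . F] }  — shift
  I1: { [F → ) . )] }  — shift
  I2: { [F' → F .] }  — accept
  I3: { [F → b . ( L] }  — shift
  I4: { [F → b ( . L], [L → . ) F b], [L → . e e e] }  — shift
  I5: { [F → . ) )], [F → . b ( L], [L → ) . F b] }  — shift
  I6: { [F → b ( L .] }  — reduce
  I7: { [L → e . e e] }  — shift
  I8: { [L → e e . e] }  — shift
  I9: { [L → e e e .] }  — reduce
  I10: { [L → ) F . b] }  — shift
  I11: { [L → ) F b .] }  — reduce
  I12: { [F → ) ) .] }  — reduce

No state contains both a complete item and a shift item.

Answer: No shift-reduce conflicts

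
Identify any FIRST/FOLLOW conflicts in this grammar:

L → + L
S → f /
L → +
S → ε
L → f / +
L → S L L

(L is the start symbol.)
Yes. S → f '/' with FOLLOW(S) on { 'f' }

Nullable non-terminals: S.

S: nullable alternative(s) S → ε; FOLLOW(S) = { '+', 'f' }
  S → f /: FIRST \ {ε} = { 'f' } — overlaps FOLLOW(S) on { 'f' }: CONFLICT
  S → ε: FIRST \ {ε} = { } — this is the only nullable alternative, skip

L has no nullable alternative, so no FIRST/FOLLOW check is needed there.

So the grammar has 1 FIRST/FOLLOW conflict (marked CONFLICT above).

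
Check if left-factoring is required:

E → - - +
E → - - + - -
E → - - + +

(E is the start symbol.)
Yes, E has productions with common prefix '- - +'

Left-factoring is needed when two productions for the same non-terminal
share a common prefix on the right-hand side.

Productions for E:
  E → - - +
  E → - - + - -
  E → - - + +

Found common prefix '- - +' in productions for E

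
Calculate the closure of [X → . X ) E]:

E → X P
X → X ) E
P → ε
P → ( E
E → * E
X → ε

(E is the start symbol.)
Start with: [X → . X ) E]
  [X → . X ) E] has the dot before X: add [X → .]
No further items can be added.

CLOSURE = { [X → . X ) E], [X → .] }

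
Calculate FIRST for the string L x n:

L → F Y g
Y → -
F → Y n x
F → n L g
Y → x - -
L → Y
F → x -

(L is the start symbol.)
FIRST sets of the non-terminals involved (from the grammar, by fixed-point iteration):
  FIRST(L) = { '-', 'n', 'x' }

To compute FIRST(L x n), process the symbols left to right:
Symbol L is a non-terminal. Add FIRST(L) \ {ε} = { '-', 'n', 'x' }
L is not nullable (ε ∉ FIRST(L)), so stop here.
FIRST(L x n) = { '-', 'n', 'x' }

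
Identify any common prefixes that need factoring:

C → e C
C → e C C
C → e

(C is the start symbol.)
Left-factoring is needed when two productions for the same non-terminal
share a common prefix on the right-hand side.

Productions for C:
  C → e C
  C → e C C
  C → e

Found common prefix 'e' in productions for C

Answer: Yes, C has productions with common prefix 'e'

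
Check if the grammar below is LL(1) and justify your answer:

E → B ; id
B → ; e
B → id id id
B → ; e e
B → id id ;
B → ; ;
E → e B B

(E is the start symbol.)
No. Predict set conflict for B: { ';' }

Relevant sets:
  FIRST(B) = { ';', 'id' }

For E:
  PREDICT(E → B ';' id) = { ';', 'id' }
  PREDICT(E → e B B) = { 'e' }
For B:
  PREDICT(B → ';' e) = { ';' }
  PREDICT(B → id id id) = { 'id' }
  PREDICT(B → ';' e e) = { ';' }
  PREDICT(B → id id ';') = { 'id' }
  PREDICT(B → ';' ';') = { ';' }

Conflict found: Predict set conflict for B: { ';' }
The grammar is NOT LL(1).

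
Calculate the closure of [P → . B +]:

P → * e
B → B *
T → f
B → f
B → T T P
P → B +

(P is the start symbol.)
{ [B → . B *], [B → . T T P], [B → . f], [P → . B +], [T → . f] }

To compute CLOSURE, for each item [A → α.Bβ] where B is a non-terminal, add [B → .γ] for all productions B → γ; repeat for the newly added items until nothing changes.

Start with: [P → . B +]
  [P → . B +] has the dot before B: add [B → . B *], [B → . f], [B → . T T P]
  [B → . T T P] has the dot before T: add [T → . f]
No further items can be added.

CLOSURE = { [B → . B *], [B → . T T P], [B → . f], [P → . B +], [T → . f] }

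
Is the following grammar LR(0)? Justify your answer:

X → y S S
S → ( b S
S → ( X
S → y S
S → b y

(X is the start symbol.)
Yes, the grammar is LR(0)

Augment with X' → X and build the canonical LR(0) collection (I0 = CLOSURE({[X' → . X]}), then GOTO on every symbol after a dot until no new states appear). It has 13 states:
  I0: { [X → . y S S], [X' → . X] }  — shift
  I1: { [X' → X .] }  — accept
  I2: { [S → . ( X], [S → . ( b S], [S → . b y], [S → . y S], [X → y . S S] }  — shift
  I3: { [S → ( . X], [S → ( . b S], [X → . y S S] }  — shift
  I4: { [S → . ( X], [S → . ( b S], [S → . b y], [S → . y S], [X → y S . S] }  — shift
  I5: { [S → b . y] }  — shift
  I6: { [S → . ( X], [S → . ( b S], [S → . b y], [S → . y S], [S → y . S] }  — shift
  I7: { [S → y S .] }  — reduce
  I8: { [S → b y .] }  — reduce
  I9: { [X → y S S .] }  — reduce
  I10: { [S → ( X .] }  — reduce
  I11: { [S → ( b . S], [S → . ( X], [S → . ( b S], [S → . b y], [S → . y S] }  — shift
  I12: { [S → ( b S .] }  — reduce

Every state is either a pure shift/goto state or contains exactly one complete item and nothing to shift — no conflicts. The grammar is LR(0).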